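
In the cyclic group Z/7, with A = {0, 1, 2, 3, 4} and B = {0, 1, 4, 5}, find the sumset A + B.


Work in Z/7Z: reduce every sum a + b modulo 7.
Enumerate all 20 pairs:
a = 0: 0+0=0, 0+1=1, 0+4=4, 0+5=5
a = 1: 1+0=1, 1+1=2, 1+4=5, 1+5=6
a = 2: 2+0=2, 2+1=3, 2+4=6, 2+5=0
a = 3: 3+0=3, 3+1=4, 3+4=0, 3+5=1
a = 4: 4+0=4, 4+1=5, 4+4=1, 4+5=2
Distinct residues collected: {0, 1, 2, 3, 4, 5, 6}
|A + B| = 7 (out of 7 total residues).

A + B = {0, 1, 2, 3, 4, 5, 6}


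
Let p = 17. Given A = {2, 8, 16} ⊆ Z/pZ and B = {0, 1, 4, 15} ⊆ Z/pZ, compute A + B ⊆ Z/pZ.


Work in Z/17Z: reduce every sum a + b modulo 17.
Enumerate all 12 pairs:
a = 2: 2+0=2, 2+1=3, 2+4=6, 2+15=0
a = 8: 8+0=8, 8+1=9, 8+4=12, 8+15=6
a = 16: 16+0=16, 16+1=0, 16+4=3, 16+15=14
Distinct residues collected: {0, 2, 3, 6, 8, 9, 12, 14, 16}
|A + B| = 9 (out of 17 total residues).

A + B = {0, 2, 3, 6, 8, 9, 12, 14, 16}


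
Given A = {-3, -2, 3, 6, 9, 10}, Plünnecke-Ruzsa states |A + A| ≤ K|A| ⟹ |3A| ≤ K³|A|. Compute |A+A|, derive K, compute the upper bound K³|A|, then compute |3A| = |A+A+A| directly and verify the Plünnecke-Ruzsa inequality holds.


|A| = 6.
Step 1: Compute A + A by enumerating all 36 pairs.
A + A = {-6, -5, -4, 0, 1, 3, 4, 6, 7, 8, 9, 12, 13, 15, 16, 18, 19, 20}, so |A + A| = 18.
Step 2: Doubling constant K = |A + A|/|A| = 18/6 = 18/6 ≈ 3.0000.
Step 3: Plünnecke-Ruzsa gives |3A| ≤ K³·|A| = (3.0000)³ · 6 ≈ 162.0000.
Step 4: Compute 3A = A + A + A directly by enumerating all triples (a,b,c) ∈ A³; |3A| = 36.
Step 5: Check 36 ≤ 162.0000? Yes ✓.

K = 18/6, Plünnecke-Ruzsa bound K³|A| ≈ 162.0000, |3A| = 36, inequality holds.


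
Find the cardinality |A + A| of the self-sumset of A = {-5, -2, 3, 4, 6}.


A + A = {a + a' : a, a' ∈ A}; |A| = 5.
General bounds: 2|A| - 1 ≤ |A + A| ≤ |A|(|A|+1)/2, i.e. 9 ≤ |A + A| ≤ 15.
Lower bound 2|A|-1 is attained iff A is an arithmetic progression.
Enumerate sums a + a' for a ≤ a' (symmetric, so this suffices):
a = -5: -5+-5=-10, -5+-2=-7, -5+3=-2, -5+4=-1, -5+6=1
a = -2: -2+-2=-4, -2+3=1, -2+4=2, -2+6=4
a = 3: 3+3=6, 3+4=7, 3+6=9
a = 4: 4+4=8, 4+6=10
a = 6: 6+6=12
Distinct sums: {-10, -7, -4, -2, -1, 1, 2, 4, 6, 7, 8, 9, 10, 12}
|A + A| = 14

|A + A| = 14


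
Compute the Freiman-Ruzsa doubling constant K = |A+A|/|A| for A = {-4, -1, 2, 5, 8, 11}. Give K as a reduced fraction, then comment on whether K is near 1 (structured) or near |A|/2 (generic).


|A| = 6.
Compute A + A by enumerating all 36 pairs.
A + A = {-8, -5, -2, 1, 4, 7, 10, 13, 16, 19, 22}, so |A + A| = 11.
K = |A + A| / |A| = 11/6 (already in lowest terms) ≈ 1.8333.
Reference: AP of size 6 gives K = 11/6 ≈ 1.8333; a fully generic set of size 6 gives K ≈ 3.5000.

|A| = 6, |A + A| = 11, K = 11/6.


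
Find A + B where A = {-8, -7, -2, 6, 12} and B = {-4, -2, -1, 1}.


A + B = {a + b : a ∈ A, b ∈ B}.
Enumerate all |A|·|B| = 5·4 = 20 pairs (a, b) and collect distinct sums.
a = -8: -8+-4=-12, -8+-2=-10, -8+-1=-9, -8+1=-7
a = -7: -7+-4=-11, -7+-2=-9, -7+-1=-8, -7+1=-6
a = -2: -2+-4=-6, -2+-2=-4, -2+-1=-3, -2+1=-1
a = 6: 6+-4=2, 6+-2=4, 6+-1=5, 6+1=7
a = 12: 12+-4=8, 12+-2=10, 12+-1=11, 12+1=13
Collecting distinct sums: A + B = {-12, -11, -10, -9, -8, -7, -6, -4, -3, -1, 2, 4, 5, 7, 8, 10, 11, 13}
|A + B| = 18

A + B = {-12, -11, -10, -9, -8, -7, -6, -4, -3, -1, 2, 4, 5, 7, 8, 10, 11, 13}


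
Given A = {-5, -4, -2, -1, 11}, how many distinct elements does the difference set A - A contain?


A - A = {a - a' : a, a' ∈ A}; |A| = 5.
Bounds: 2|A|-1 ≤ |A - A| ≤ |A|² - |A| + 1, i.e. 9 ≤ |A - A| ≤ 21.
Note: 0 ∈ A - A always (from a - a). The set is symmetric: if d ∈ A - A then -d ∈ A - A.
Enumerate nonzero differences d = a - a' with a > a' (then include -d):
Positive differences: {1, 2, 3, 4, 12, 13, 15, 16}
Full difference set: {0} ∪ (positive diffs) ∪ (negative diffs).
|A - A| = 1 + 2·8 = 17 (matches direct enumeration: 17).

|A - A| = 17


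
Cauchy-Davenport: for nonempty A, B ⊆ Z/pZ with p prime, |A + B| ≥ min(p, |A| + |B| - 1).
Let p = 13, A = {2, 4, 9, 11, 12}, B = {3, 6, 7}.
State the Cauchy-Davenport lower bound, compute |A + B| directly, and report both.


Cauchy-Davenport: |A + B| ≥ min(p, |A| + |B| - 1) for A, B nonempty in Z/pZ.
|A| = 5, |B| = 3, p = 13.
CD lower bound = min(13, 5 + 3 - 1) = min(13, 7) = 7.
Compute A + B mod 13 directly:
a = 2: 2+3=5, 2+6=8, 2+7=9
a = 4: 4+3=7, 4+6=10, 4+7=11
a = 9: 9+3=12, 9+6=2, 9+7=3
a = 11: 11+3=1, 11+6=4, 11+7=5
a = 12: 12+3=2, 12+6=5, 12+7=6
A + B = {1, 2, 3, 4, 5, 6, 7, 8, 9, 10, 11, 12}, so |A + B| = 12.
Verify: 12 ≥ 7? Yes ✓.

CD lower bound = 7, actual |A + B| = 12.


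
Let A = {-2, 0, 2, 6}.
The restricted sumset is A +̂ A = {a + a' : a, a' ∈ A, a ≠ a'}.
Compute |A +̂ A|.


Restricted sumset: A +̂ A = {a + a' : a ∈ A, a' ∈ A, a ≠ a'}.
Equivalently, take A + A and drop any sum 2a that is achievable ONLY as a + a for a ∈ A (i.e. sums representable only with equal summands).
Enumerate pairs (a, a') with a < a' (symmetric, so each unordered pair gives one sum; this covers all a ≠ a'):
  -2 + 0 = -2
  -2 + 2 = 0
  -2 + 6 = 4
  0 + 2 = 2
  0 + 6 = 6
  2 + 6 = 8
Collected distinct sums: {-2, 0, 2, 4, 6, 8}
|A +̂ A| = 6
(Reference bound: |A +̂ A| ≥ 2|A| - 3 for |A| ≥ 2, with |A| = 4 giving ≥ 5.)

|A +̂ A| = 6


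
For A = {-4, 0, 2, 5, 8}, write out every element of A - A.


A - A = {a - a' : a, a' ∈ A}.
Compute a - a' for each ordered pair (a, a'):
a = -4: -4--4=0, -4-0=-4, -4-2=-6, -4-5=-9, -4-8=-12
a = 0: 0--4=4, 0-0=0, 0-2=-2, 0-5=-5, 0-8=-8
a = 2: 2--4=6, 2-0=2, 2-2=0, 2-5=-3, 2-8=-6
a = 5: 5--4=9, 5-0=5, 5-2=3, 5-5=0, 5-8=-3
a = 8: 8--4=12, 8-0=8, 8-2=6, 8-5=3, 8-8=0
Collecting distinct values (and noting 0 appears from a-a):
A - A = {-12, -9, -8, -6, -5, -4, -3, -2, 0, 2, 3, 4, 5, 6, 8, 9, 12}
|A - A| = 17

A - A = {-12, -9, -8, -6, -5, -4, -3, -2, 0, 2, 3, 4, 5, 6, 8, 9, 12}


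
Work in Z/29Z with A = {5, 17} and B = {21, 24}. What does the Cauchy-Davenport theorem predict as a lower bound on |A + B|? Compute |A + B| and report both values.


Cauchy-Davenport: |A + B| ≥ min(p, |A| + |B| - 1) for A, B nonempty in Z/pZ.
|A| = 2, |B| = 2, p = 29.
CD lower bound = min(29, 2 + 2 - 1) = min(29, 3) = 3.
Compute A + B mod 29 directly:
a = 5: 5+21=26, 5+24=0
a = 17: 17+21=9, 17+24=12
A + B = {0, 9, 12, 26}, so |A + B| = 4.
Verify: 4 ≥ 3? Yes ✓.

CD lower bound = 3, actual |A + B| = 4.


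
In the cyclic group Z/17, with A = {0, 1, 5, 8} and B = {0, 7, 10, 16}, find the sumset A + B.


Work in Z/17Z: reduce every sum a + b modulo 17.
Enumerate all 16 pairs:
a = 0: 0+0=0, 0+7=7, 0+10=10, 0+16=16
a = 1: 1+0=1, 1+7=8, 1+10=11, 1+16=0
a = 5: 5+0=5, 5+7=12, 5+10=15, 5+16=4
a = 8: 8+0=8, 8+7=15, 8+10=1, 8+16=7
Distinct residues collected: {0, 1, 4, 5, 7, 8, 10, 11, 12, 15, 16}
|A + B| = 11 (out of 17 total residues).

A + B = {0, 1, 4, 5, 7, 8, 10, 11, 12, 15, 16}


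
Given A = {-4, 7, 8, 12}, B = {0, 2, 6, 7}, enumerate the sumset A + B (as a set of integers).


A + B = {a + b : a ∈ A, b ∈ B}.
Enumerate all |A|·|B| = 4·4 = 16 pairs (a, b) and collect distinct sums.
a = -4: -4+0=-4, -4+2=-2, -4+6=2, -4+7=3
a = 7: 7+0=7, 7+2=9, 7+6=13, 7+7=14
a = 8: 8+0=8, 8+2=10, 8+6=14, 8+7=15
a = 12: 12+0=12, 12+2=14, 12+6=18, 12+7=19
Collecting distinct sums: A + B = {-4, -2, 2, 3, 7, 8, 9, 10, 12, 13, 14, 15, 18, 19}
|A + B| = 14

A + B = {-4, -2, 2, 3, 7, 8, 9, 10, 12, 13, 14, 15, 18, 19}


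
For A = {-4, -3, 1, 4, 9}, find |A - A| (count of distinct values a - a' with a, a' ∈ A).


A - A = {a - a' : a, a' ∈ A}; |A| = 5.
Bounds: 2|A|-1 ≤ |A - A| ≤ |A|² - |A| + 1, i.e. 9 ≤ |A - A| ≤ 21.
Note: 0 ∈ A - A always (from a - a). The set is symmetric: if d ∈ A - A then -d ∈ A - A.
Enumerate nonzero differences d = a - a' with a > a' (then include -d):
Positive differences: {1, 3, 4, 5, 7, 8, 12, 13}
Full difference set: {0} ∪ (positive diffs) ∪ (negative diffs).
|A - A| = 1 + 2·8 = 17 (matches direct enumeration: 17).

|A - A| = 17


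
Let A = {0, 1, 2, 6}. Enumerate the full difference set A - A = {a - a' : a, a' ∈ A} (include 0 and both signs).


A - A = {a - a' : a, a' ∈ A}.
Compute a - a' for each ordered pair (a, a'):
a = 0: 0-0=0, 0-1=-1, 0-2=-2, 0-6=-6
a = 1: 1-0=1, 1-1=0, 1-2=-1, 1-6=-5
a = 2: 2-0=2, 2-1=1, 2-2=0, 2-6=-4
a = 6: 6-0=6, 6-1=5, 6-2=4, 6-6=0
Collecting distinct values (and noting 0 appears from a-a):
A - A = {-6, -5, -4, -2, -1, 0, 1, 2, 4, 5, 6}
|A - A| = 11

A - A = {-6, -5, -4, -2, -1, 0, 1, 2, 4, 5, 6}


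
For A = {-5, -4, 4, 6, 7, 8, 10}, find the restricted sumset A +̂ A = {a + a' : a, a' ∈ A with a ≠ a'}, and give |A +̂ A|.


Restricted sumset: A +̂ A = {a + a' : a ∈ A, a' ∈ A, a ≠ a'}.
Equivalently, take A + A and drop any sum 2a that is achievable ONLY as a + a for a ∈ A (i.e. sums representable only with equal summands).
Enumerate pairs (a, a') with a < a' (symmetric, so each unordered pair gives one sum; this covers all a ≠ a'):
  -5 + -4 = -9
  -5 + 4 = -1
  -5 + 6 = 1
  -5 + 7 = 2
  -5 + 8 = 3
  -5 + 10 = 5
  -4 + 4 = 0
  -4 + 6 = 2
  -4 + 7 = 3
  -4 + 8 = 4
  -4 + 10 = 6
  4 + 6 = 10
  4 + 7 = 11
  4 + 8 = 12
  4 + 10 = 14
  6 + 7 = 13
  6 + 8 = 14
  6 + 10 = 16
  7 + 8 = 15
  7 + 10 = 17
  8 + 10 = 18
Collected distinct sums: {-9, -1, 0, 1, 2, 3, 4, 5, 6, 10, 11, 12, 13, 14, 15, 16, 17, 18}
|A +̂ A| = 18
(Reference bound: |A +̂ A| ≥ 2|A| - 3 for |A| ≥ 2, with |A| = 7 giving ≥ 11.)

|A +̂ A| = 18


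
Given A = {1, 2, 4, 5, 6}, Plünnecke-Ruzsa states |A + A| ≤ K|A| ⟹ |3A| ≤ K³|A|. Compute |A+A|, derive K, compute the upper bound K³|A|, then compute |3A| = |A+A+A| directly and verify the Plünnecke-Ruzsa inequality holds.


|A| = 5.
Step 1: Compute A + A by enumerating all 25 pairs.
A + A = {2, 3, 4, 5, 6, 7, 8, 9, 10, 11, 12}, so |A + A| = 11.
Step 2: Doubling constant K = |A + A|/|A| = 11/5 = 11/5 ≈ 2.2000.
Step 3: Plünnecke-Ruzsa gives |3A| ≤ K³·|A| = (2.2000)³ · 5 ≈ 53.2400.
Step 4: Compute 3A = A + A + A directly by enumerating all triples (a,b,c) ∈ A³; |3A| = 16.
Step 5: Check 16 ≤ 53.2400? Yes ✓.

K = 11/5, Plünnecke-Ruzsa bound K³|A| ≈ 53.2400, |3A| = 16, inequality holds.


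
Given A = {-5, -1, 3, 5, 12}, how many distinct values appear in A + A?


A + A = {a + a' : a, a' ∈ A}; |A| = 5.
General bounds: 2|A| - 1 ≤ |A + A| ≤ |A|(|A|+1)/2, i.e. 9 ≤ |A + A| ≤ 15.
Lower bound 2|A|-1 is attained iff A is an arithmetic progression.
Enumerate sums a + a' for a ≤ a' (symmetric, so this suffices):
a = -5: -5+-5=-10, -5+-1=-6, -5+3=-2, -5+5=0, -5+12=7
a = -1: -1+-1=-2, -1+3=2, -1+5=4, -1+12=11
a = 3: 3+3=6, 3+5=8, 3+12=15
a = 5: 5+5=10, 5+12=17
a = 12: 12+12=24
Distinct sums: {-10, -6, -2, 0, 2, 4, 6, 7, 8, 10, 11, 15, 17, 24}
|A + A| = 14

|A + A| = 14


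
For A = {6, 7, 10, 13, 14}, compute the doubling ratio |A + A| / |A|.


|A| = 5.
Compute A + A by enumerating all 25 pairs.
A + A = {12, 13, 14, 16, 17, 19, 20, 21, 23, 24, 26, 27, 28}, so |A + A| = 13.
K = |A + A| / |A| = 13/5 (already in lowest terms) ≈ 2.6000.
Reference: AP of size 5 gives K = 9/5 ≈ 1.8000; a fully generic set of size 5 gives K ≈ 3.0000.

|A| = 5, |A + A| = 13, K = 13/5.


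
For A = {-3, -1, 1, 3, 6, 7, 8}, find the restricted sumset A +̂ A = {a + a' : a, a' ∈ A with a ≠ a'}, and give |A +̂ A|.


Restricted sumset: A +̂ A = {a + a' : a ∈ A, a' ∈ A, a ≠ a'}.
Equivalently, take A + A and drop any sum 2a that is achievable ONLY as a + a for a ∈ A (i.e. sums representable only with equal summands).
Enumerate pairs (a, a') with a < a' (symmetric, so each unordered pair gives one sum; this covers all a ≠ a'):
  -3 + -1 = -4
  -3 + 1 = -2
  -3 + 3 = 0
  -3 + 6 = 3
  -3 + 7 = 4
  -3 + 8 = 5
  -1 + 1 = 0
  -1 + 3 = 2
  -1 + 6 = 5
  -1 + 7 = 6
  -1 + 8 = 7
  1 + 3 = 4
  1 + 6 = 7
  1 + 7 = 8
  1 + 8 = 9
  3 + 6 = 9
  3 + 7 = 10
  3 + 8 = 11
  6 + 7 = 13
  6 + 8 = 14
  7 + 8 = 15
Collected distinct sums: {-4, -2, 0, 2, 3, 4, 5, 6, 7, 8, 9, 10, 11, 13, 14, 15}
|A +̂ A| = 16
(Reference bound: |A +̂ A| ≥ 2|A| - 3 for |A| ≥ 2, with |A| = 7 giving ≥ 11.)

|A +̂ A| = 16


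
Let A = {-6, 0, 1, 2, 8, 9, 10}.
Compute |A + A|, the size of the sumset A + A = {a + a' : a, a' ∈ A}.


A + A = {a + a' : a, a' ∈ A}; |A| = 7.
General bounds: 2|A| - 1 ≤ |A + A| ≤ |A|(|A|+1)/2, i.e. 13 ≤ |A + A| ≤ 28.
Lower bound 2|A|-1 is attained iff A is an arithmetic progression.
Enumerate sums a + a' for a ≤ a' (symmetric, so this suffices):
a = -6: -6+-6=-12, -6+0=-6, -6+1=-5, -6+2=-4, -6+8=2, -6+9=3, -6+10=4
a = 0: 0+0=0, 0+1=1, 0+2=2, 0+8=8, 0+9=9, 0+10=10
a = 1: 1+1=2, 1+2=3, 1+8=9, 1+9=10, 1+10=11
a = 2: 2+2=4, 2+8=10, 2+9=11, 2+10=12
a = 8: 8+8=16, 8+9=17, 8+10=18
a = 9: 9+9=18, 9+10=19
a = 10: 10+10=20
Distinct sums: {-12, -6, -5, -4, 0, 1, 2, 3, 4, 8, 9, 10, 11, 12, 16, 17, 18, 19, 20}
|A + A| = 19

|A + A| = 19


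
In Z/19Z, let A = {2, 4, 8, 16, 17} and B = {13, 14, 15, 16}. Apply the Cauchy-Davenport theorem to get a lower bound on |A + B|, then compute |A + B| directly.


Cauchy-Davenport: |A + B| ≥ min(p, |A| + |B| - 1) for A, B nonempty in Z/pZ.
|A| = 5, |B| = 4, p = 19.
CD lower bound = min(19, 5 + 4 - 1) = min(19, 8) = 8.
Compute A + B mod 19 directly:
a = 2: 2+13=15, 2+14=16, 2+15=17, 2+16=18
a = 4: 4+13=17, 4+14=18, 4+15=0, 4+16=1
a = 8: 8+13=2, 8+14=3, 8+15=4, 8+16=5
a = 16: 16+13=10, 16+14=11, 16+15=12, 16+16=13
a = 17: 17+13=11, 17+14=12, 17+15=13, 17+16=14
A + B = {0, 1, 2, 3, 4, 5, 10, 11, 12, 13, 14, 15, 16, 17, 18}, so |A + B| = 15.
Verify: 15 ≥ 8? Yes ✓.

CD lower bound = 8, actual |A + B| = 15.


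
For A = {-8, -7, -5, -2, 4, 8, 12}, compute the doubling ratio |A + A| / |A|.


|A| = 7.
Compute A + A by enumerating all 49 pairs.
A + A = {-16, -15, -14, -13, -12, -10, -9, -7, -4, -3, -1, 0, 1, 2, 3, 4, 5, 6, 7, 8, 10, 12, 16, 20, 24}, so |A + A| = 25.
K = |A + A| / |A| = 25/7 (already in lowest terms) ≈ 3.5714.
Reference: AP of size 7 gives K = 13/7 ≈ 1.8571; a fully generic set of size 7 gives K ≈ 4.0000.

|A| = 7, |A + A| = 25, K = 25/7.


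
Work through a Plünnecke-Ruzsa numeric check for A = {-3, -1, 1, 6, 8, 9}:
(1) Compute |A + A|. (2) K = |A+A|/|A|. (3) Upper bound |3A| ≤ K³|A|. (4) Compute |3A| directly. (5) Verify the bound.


|A| = 6.
Step 1: Compute A + A by enumerating all 36 pairs.
A + A = {-6, -4, -2, 0, 2, 3, 5, 6, 7, 8, 9, 10, 12, 14, 15, 16, 17, 18}, so |A + A| = 18.
Step 2: Doubling constant K = |A + A|/|A| = 18/6 = 18/6 ≈ 3.0000.
Step 3: Plünnecke-Ruzsa gives |3A| ≤ K³·|A| = (3.0000)³ · 6 ≈ 162.0000.
Step 4: Compute 3A = A + A + A directly by enumerating all triples (a,b,c) ∈ A³; |3A| = 33.
Step 5: Check 33 ≤ 162.0000? Yes ✓.

K = 18/6, Plünnecke-Ruzsa bound K³|A| ≈ 162.0000, |3A| = 33, inequality holds.


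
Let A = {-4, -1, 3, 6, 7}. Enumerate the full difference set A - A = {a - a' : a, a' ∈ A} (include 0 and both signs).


A - A = {a - a' : a, a' ∈ A}.
Compute a - a' for each ordered pair (a, a'):
a = -4: -4--4=0, -4--1=-3, -4-3=-7, -4-6=-10, -4-7=-11
a = -1: -1--4=3, -1--1=0, -1-3=-4, -1-6=-7, -1-7=-8
a = 3: 3--4=7, 3--1=4, 3-3=0, 3-6=-3, 3-7=-4
a = 6: 6--4=10, 6--1=7, 6-3=3, 6-6=0, 6-7=-1
a = 7: 7--4=11, 7--1=8, 7-3=4, 7-6=1, 7-7=0
Collecting distinct values (and noting 0 appears from a-a):
A - A = {-11, -10, -8, -7, -4, -3, -1, 0, 1, 3, 4, 7, 8, 10, 11}
|A - A| = 15

A - A = {-11, -10, -8, -7, -4, -3, -1, 0, 1, 3, 4, 7, 8, 10, 11}


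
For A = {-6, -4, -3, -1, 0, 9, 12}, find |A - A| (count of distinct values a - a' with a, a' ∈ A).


A - A = {a - a' : a, a' ∈ A}; |A| = 7.
Bounds: 2|A|-1 ≤ |A - A| ≤ |A|² - |A| + 1, i.e. 13 ≤ |A - A| ≤ 43.
Note: 0 ∈ A - A always (from a - a). The set is symmetric: if d ∈ A - A then -d ∈ A - A.
Enumerate nonzero differences d = a - a' with a > a' (then include -d):
Positive differences: {1, 2, 3, 4, 5, 6, 9, 10, 12, 13, 15, 16, 18}
Full difference set: {0} ∪ (positive diffs) ∪ (negative diffs).
|A - A| = 1 + 2·13 = 27 (matches direct enumeration: 27).

|A - A| = 27


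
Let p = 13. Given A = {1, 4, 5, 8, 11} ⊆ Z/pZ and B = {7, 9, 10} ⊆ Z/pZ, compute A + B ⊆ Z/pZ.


Work in Z/13Z: reduce every sum a + b modulo 13.
Enumerate all 15 pairs:
a = 1: 1+7=8, 1+9=10, 1+10=11
a = 4: 4+7=11, 4+9=0, 4+10=1
a = 5: 5+7=12, 5+9=1, 5+10=2
a = 8: 8+7=2, 8+9=4, 8+10=5
a = 11: 11+7=5, 11+9=7, 11+10=8
Distinct residues collected: {0, 1, 2, 4, 5, 7, 8, 10, 11, 12}
|A + B| = 10 (out of 13 total residues).

A + B = {0, 1, 2, 4, 5, 7, 8, 10, 11, 12}


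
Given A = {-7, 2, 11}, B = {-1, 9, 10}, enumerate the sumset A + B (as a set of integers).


A + B = {a + b : a ∈ A, b ∈ B}.
Enumerate all |A|·|B| = 3·3 = 9 pairs (a, b) and collect distinct sums.
a = -7: -7+-1=-8, -7+9=2, -7+10=3
a = 2: 2+-1=1, 2+9=11, 2+10=12
a = 11: 11+-1=10, 11+9=20, 11+10=21
Collecting distinct sums: A + B = {-8, 1, 2, 3, 10, 11, 12, 20, 21}
|A + B| = 9

A + B = {-8, 1, 2, 3, 10, 11, 12, 20, 21}


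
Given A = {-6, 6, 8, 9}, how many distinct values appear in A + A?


A + A = {a + a' : a, a' ∈ A}; |A| = 4.
General bounds: 2|A| - 1 ≤ |A + A| ≤ |A|(|A|+1)/2, i.e. 7 ≤ |A + A| ≤ 10.
Lower bound 2|A|-1 is attained iff A is an arithmetic progression.
Enumerate sums a + a' for a ≤ a' (symmetric, so this suffices):
a = -6: -6+-6=-12, -6+6=0, -6+8=2, -6+9=3
a = 6: 6+6=12, 6+8=14, 6+9=15
a = 8: 8+8=16, 8+9=17
a = 9: 9+9=18
Distinct sums: {-12, 0, 2, 3, 12, 14, 15, 16, 17, 18}
|A + A| = 10

|A + A| = 10


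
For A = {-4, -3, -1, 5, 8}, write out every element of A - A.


A - A = {a - a' : a, a' ∈ A}.
Compute a - a' for each ordered pair (a, a'):
a = -4: -4--4=0, -4--3=-1, -4--1=-3, -4-5=-9, -4-8=-12
a = -3: -3--4=1, -3--3=0, -3--1=-2, -3-5=-8, -3-8=-11
a = -1: -1--4=3, -1--3=2, -1--1=0, -1-5=-6, -1-8=-9
a = 5: 5--4=9, 5--3=8, 5--1=6, 5-5=0, 5-8=-3
a = 8: 8--4=12, 8--3=11, 8--1=9, 8-5=3, 8-8=0
Collecting distinct values (and noting 0 appears from a-a):
A - A = {-12, -11, -9, -8, -6, -3, -2, -1, 0, 1, 2, 3, 6, 8, 9, 11, 12}
|A - A| = 17

A - A = {-12, -11, -9, -8, -6, -3, -2, -1, 0, 1, 2, 3, 6, 8, 9, 11, 12}


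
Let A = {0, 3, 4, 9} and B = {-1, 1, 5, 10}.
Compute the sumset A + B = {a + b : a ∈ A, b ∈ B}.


A + B = {a + b : a ∈ A, b ∈ B}.
Enumerate all |A|·|B| = 4·4 = 16 pairs (a, b) and collect distinct sums.
a = 0: 0+-1=-1, 0+1=1, 0+5=5, 0+10=10
a = 3: 3+-1=2, 3+1=4, 3+5=8, 3+10=13
a = 4: 4+-1=3, 4+1=5, 4+5=9, 4+10=14
a = 9: 9+-1=8, 9+1=10, 9+5=14, 9+10=19
Collecting distinct sums: A + B = {-1, 1, 2, 3, 4, 5, 8, 9, 10, 13, 14, 19}
|A + B| = 12

A + B = {-1, 1, 2, 3, 4, 5, 8, 9, 10, 13, 14, 19}


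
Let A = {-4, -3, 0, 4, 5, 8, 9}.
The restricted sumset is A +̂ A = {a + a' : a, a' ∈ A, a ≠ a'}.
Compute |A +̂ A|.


Restricted sumset: A +̂ A = {a + a' : a ∈ A, a' ∈ A, a ≠ a'}.
Equivalently, take A + A and drop any sum 2a that is achievable ONLY as a + a for a ∈ A (i.e. sums representable only with equal summands).
Enumerate pairs (a, a') with a < a' (symmetric, so each unordered pair gives one sum; this covers all a ≠ a'):
  -4 + -3 = -7
  -4 + 0 = -4
  -4 + 4 = 0
  -4 + 5 = 1
  -4 + 8 = 4
  -4 + 9 = 5
  -3 + 0 = -3
  -3 + 4 = 1
  -3 + 5 = 2
  -3 + 8 = 5
  -3 + 9 = 6
  0 + 4 = 4
  0 + 5 = 5
  0 + 8 = 8
  0 + 9 = 9
  4 + 5 = 9
  4 + 8 = 12
  4 + 9 = 13
  5 + 8 = 13
  5 + 9 = 14
  8 + 9 = 17
Collected distinct sums: {-7, -4, -3, 0, 1, 2, 4, 5, 6, 8, 9, 12, 13, 14, 17}
|A +̂ A| = 15
(Reference bound: |A +̂ A| ≥ 2|A| - 3 for |A| ≥ 2, with |A| = 7 giving ≥ 11.)

|A +̂ A| = 15


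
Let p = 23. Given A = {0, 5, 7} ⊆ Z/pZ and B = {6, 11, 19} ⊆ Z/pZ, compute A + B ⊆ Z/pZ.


Work in Z/23Z: reduce every sum a + b modulo 23.
Enumerate all 9 pairs:
a = 0: 0+6=6, 0+11=11, 0+19=19
a = 5: 5+6=11, 5+11=16, 5+19=1
a = 7: 7+6=13, 7+11=18, 7+19=3
Distinct residues collected: {1, 3, 6, 11, 13, 16, 18, 19}
|A + B| = 8 (out of 23 total residues).

A + B = {1, 3, 6, 11, 13, 16, 18, 19}


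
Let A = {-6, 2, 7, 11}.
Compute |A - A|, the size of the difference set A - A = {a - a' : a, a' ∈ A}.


A - A = {a - a' : a, a' ∈ A}; |A| = 4.
Bounds: 2|A|-1 ≤ |A - A| ≤ |A|² - |A| + 1, i.e. 7 ≤ |A - A| ≤ 13.
Note: 0 ∈ A - A always (from a - a). The set is symmetric: if d ∈ A - A then -d ∈ A - A.
Enumerate nonzero differences d = a - a' with a > a' (then include -d):
Positive differences: {4, 5, 8, 9, 13, 17}
Full difference set: {0} ∪ (positive diffs) ∪ (negative diffs).
|A - A| = 1 + 2·6 = 13 (matches direct enumeration: 13).

|A - A| = 13


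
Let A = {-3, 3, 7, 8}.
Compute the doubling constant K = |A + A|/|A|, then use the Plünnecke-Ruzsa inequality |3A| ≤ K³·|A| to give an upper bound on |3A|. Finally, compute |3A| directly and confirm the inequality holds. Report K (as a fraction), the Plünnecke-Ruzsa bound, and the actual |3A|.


|A| = 4.
Step 1: Compute A + A by enumerating all 16 pairs.
A + A = {-6, 0, 4, 5, 6, 10, 11, 14, 15, 16}, so |A + A| = 10.
Step 2: Doubling constant K = |A + A|/|A| = 10/4 = 10/4 ≈ 2.5000.
Step 3: Plünnecke-Ruzsa gives |3A| ≤ K³·|A| = (2.5000)³ · 4 ≈ 62.5000.
Step 4: Compute 3A = A + A + A directly by enumerating all triples (a,b,c) ∈ A³; |3A| = 19.
Step 5: Check 19 ≤ 62.5000? Yes ✓.

K = 10/4, Plünnecke-Ruzsa bound K³|A| ≈ 62.5000, |3A| = 19, inequality holds.


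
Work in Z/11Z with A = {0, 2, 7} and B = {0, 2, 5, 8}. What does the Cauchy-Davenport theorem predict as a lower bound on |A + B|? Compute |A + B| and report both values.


Cauchy-Davenport: |A + B| ≥ min(p, |A| + |B| - 1) for A, B nonempty in Z/pZ.
|A| = 3, |B| = 4, p = 11.
CD lower bound = min(11, 3 + 4 - 1) = min(11, 6) = 6.
Compute A + B mod 11 directly:
a = 0: 0+0=0, 0+2=2, 0+5=5, 0+8=8
a = 2: 2+0=2, 2+2=4, 2+5=7, 2+8=10
a = 7: 7+0=7, 7+2=9, 7+5=1, 7+8=4
A + B = {0, 1, 2, 4, 5, 7, 8, 9, 10}, so |A + B| = 9.
Verify: 9 ≥ 6? Yes ✓.

CD lower bound = 6, actual |A + B| = 9.


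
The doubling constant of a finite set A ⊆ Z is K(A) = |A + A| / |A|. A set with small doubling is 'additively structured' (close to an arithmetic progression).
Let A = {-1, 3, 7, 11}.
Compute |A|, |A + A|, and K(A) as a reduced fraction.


|A| = 4.
Compute A + A by enumerating all 16 pairs.
A + A = {-2, 2, 6, 10, 14, 18, 22}, so |A + A| = 7.
K = |A + A| / |A| = 7/4 (already in lowest terms) ≈ 1.7500.
Reference: AP of size 4 gives K = 7/4 ≈ 1.7500; a fully generic set of size 4 gives K ≈ 2.5000.

|A| = 4, |A + A| = 7, K = 7/4.


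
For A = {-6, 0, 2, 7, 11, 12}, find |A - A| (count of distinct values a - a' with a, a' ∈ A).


A - A = {a - a' : a, a' ∈ A}; |A| = 6.
Bounds: 2|A|-1 ≤ |A - A| ≤ |A|² - |A| + 1, i.e. 11 ≤ |A - A| ≤ 31.
Note: 0 ∈ A - A always (from a - a). The set is symmetric: if d ∈ A - A then -d ∈ A - A.
Enumerate nonzero differences d = a - a' with a > a' (then include -d):
Positive differences: {1, 2, 4, 5, 6, 7, 8, 9, 10, 11, 12, 13, 17, 18}
Full difference set: {0} ∪ (positive diffs) ∪ (negative diffs).
|A - A| = 1 + 2·14 = 29 (matches direct enumeration: 29).

|A - A| = 29


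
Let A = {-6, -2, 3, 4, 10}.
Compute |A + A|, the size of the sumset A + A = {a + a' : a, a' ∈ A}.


A + A = {a + a' : a, a' ∈ A}; |A| = 5.
General bounds: 2|A| - 1 ≤ |A + A| ≤ |A|(|A|+1)/2, i.e. 9 ≤ |A + A| ≤ 15.
Lower bound 2|A|-1 is attained iff A is an arithmetic progression.
Enumerate sums a + a' for a ≤ a' (symmetric, so this suffices):
a = -6: -6+-6=-12, -6+-2=-8, -6+3=-3, -6+4=-2, -6+10=4
a = -2: -2+-2=-4, -2+3=1, -2+4=2, -2+10=8
a = 3: 3+3=6, 3+4=7, 3+10=13
a = 4: 4+4=8, 4+10=14
a = 10: 10+10=20
Distinct sums: {-12, -8, -4, -3, -2, 1, 2, 4, 6, 7, 8, 13, 14, 20}
|A + A| = 14

|A + A| = 14


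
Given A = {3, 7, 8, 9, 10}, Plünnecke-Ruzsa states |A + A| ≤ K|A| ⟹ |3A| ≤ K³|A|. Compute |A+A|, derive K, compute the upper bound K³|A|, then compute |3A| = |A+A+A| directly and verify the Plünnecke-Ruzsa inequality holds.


|A| = 5.
Step 1: Compute A + A by enumerating all 25 pairs.
A + A = {6, 10, 11, 12, 13, 14, 15, 16, 17, 18, 19, 20}, so |A + A| = 12.
Step 2: Doubling constant K = |A + A|/|A| = 12/5 = 12/5 ≈ 2.4000.
Step 3: Plünnecke-Ruzsa gives |3A| ≤ K³·|A| = (2.4000)³ · 5 ≈ 69.1200.
Step 4: Compute 3A = A + A + A directly by enumerating all triples (a,b,c) ∈ A³; |3A| = 19.
Step 5: Check 19 ≤ 69.1200? Yes ✓.

K = 12/5, Plünnecke-Ruzsa bound K³|A| ≈ 69.1200, |3A| = 19, inequality holds.


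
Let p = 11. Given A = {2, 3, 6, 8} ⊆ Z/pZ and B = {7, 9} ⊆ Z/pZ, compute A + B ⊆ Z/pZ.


Work in Z/11Z: reduce every sum a + b modulo 11.
Enumerate all 8 pairs:
a = 2: 2+7=9, 2+9=0
a = 3: 3+7=10, 3+9=1
a = 6: 6+7=2, 6+9=4
a = 8: 8+7=4, 8+9=6
Distinct residues collected: {0, 1, 2, 4, 6, 9, 10}
|A + B| = 7 (out of 11 total residues).

A + B = {0, 1, 2, 4, 6, 9, 10}


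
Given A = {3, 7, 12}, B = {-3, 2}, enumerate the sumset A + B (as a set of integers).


A + B = {a + b : a ∈ A, b ∈ B}.
Enumerate all |A|·|B| = 3·2 = 6 pairs (a, b) and collect distinct sums.
a = 3: 3+-3=0, 3+2=5
a = 7: 7+-3=4, 7+2=9
a = 12: 12+-3=9, 12+2=14
Collecting distinct sums: A + B = {0, 4, 5, 9, 14}
|A + B| = 5

A + B = {0, 4, 5, 9, 14}


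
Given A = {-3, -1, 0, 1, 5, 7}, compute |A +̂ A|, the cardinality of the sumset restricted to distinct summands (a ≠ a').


Restricted sumset: A +̂ A = {a + a' : a ∈ A, a' ∈ A, a ≠ a'}.
Equivalently, take A + A and drop any sum 2a that is achievable ONLY as a + a for a ∈ A (i.e. sums representable only with equal summands).
Enumerate pairs (a, a') with a < a' (symmetric, so each unordered pair gives one sum; this covers all a ≠ a'):
  -3 + -1 = -4
  -3 + 0 = -3
  -3 + 1 = -2
  -3 + 5 = 2
  -3 + 7 = 4
  -1 + 0 = -1
  -1 + 1 = 0
  -1 + 5 = 4
  -1 + 7 = 6
  0 + 1 = 1
  0 + 5 = 5
  0 + 7 = 7
  1 + 5 = 6
  1 + 7 = 8
  5 + 7 = 12
Collected distinct sums: {-4, -3, -2, -1, 0, 1, 2, 4, 5, 6, 7, 8, 12}
|A +̂ A| = 13
(Reference bound: |A +̂ A| ≥ 2|A| - 3 for |A| ≥ 2, with |A| = 6 giving ≥ 9.)

|A +̂ A| = 13


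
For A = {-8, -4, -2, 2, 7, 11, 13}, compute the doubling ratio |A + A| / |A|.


|A| = 7.
Compute A + A by enumerating all 49 pairs.
A + A = {-16, -12, -10, -8, -6, -4, -2, -1, 0, 3, 4, 5, 7, 9, 11, 13, 14, 15, 18, 20, 22, 24, 26}, so |A + A| = 23.
K = |A + A| / |A| = 23/7 (already in lowest terms) ≈ 3.2857.
Reference: AP of size 7 gives K = 13/7 ≈ 1.8571; a fully generic set of size 7 gives K ≈ 4.0000.

|A| = 7, |A + A| = 23, K = 23/7.


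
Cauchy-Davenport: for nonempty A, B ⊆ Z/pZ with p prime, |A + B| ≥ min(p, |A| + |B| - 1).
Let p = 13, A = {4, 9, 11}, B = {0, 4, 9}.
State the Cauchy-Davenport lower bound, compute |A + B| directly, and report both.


Cauchy-Davenport: |A + B| ≥ min(p, |A| + |B| - 1) for A, B nonempty in Z/pZ.
|A| = 3, |B| = 3, p = 13.
CD lower bound = min(13, 3 + 3 - 1) = min(13, 5) = 5.
Compute A + B mod 13 directly:
a = 4: 4+0=4, 4+4=8, 4+9=0
a = 9: 9+0=9, 9+4=0, 9+9=5
a = 11: 11+0=11, 11+4=2, 11+9=7
A + B = {0, 2, 4, 5, 7, 8, 9, 11}, so |A + B| = 8.
Verify: 8 ≥ 5? Yes ✓.

CD lower bound = 5, actual |A + B| = 8.


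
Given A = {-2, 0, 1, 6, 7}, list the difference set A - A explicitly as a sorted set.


A - A = {a - a' : a, a' ∈ A}.
Compute a - a' for each ordered pair (a, a'):
a = -2: -2--2=0, -2-0=-2, -2-1=-3, -2-6=-8, -2-7=-9
a = 0: 0--2=2, 0-0=0, 0-1=-1, 0-6=-6, 0-7=-7
a = 1: 1--2=3, 1-0=1, 1-1=0, 1-6=-5, 1-7=-6
a = 6: 6--2=8, 6-0=6, 6-1=5, 6-6=0, 6-7=-1
a = 7: 7--2=9, 7-0=7, 7-1=6, 7-6=1, 7-7=0
Collecting distinct values (and noting 0 appears from a-a):
A - A = {-9, -8, -7, -6, -5, -3, -2, -1, 0, 1, 2, 3, 5, 6, 7, 8, 9}
|A - A| = 17

A - A = {-9, -8, -7, -6, -5, -3, -2, -1, 0, 1, 2, 3, 5, 6, 7, 8, 9}


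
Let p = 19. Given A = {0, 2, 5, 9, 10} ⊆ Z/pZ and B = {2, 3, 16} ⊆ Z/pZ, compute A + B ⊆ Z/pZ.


Work in Z/19Z: reduce every sum a + b modulo 19.
Enumerate all 15 pairs:
a = 0: 0+2=2, 0+3=3, 0+16=16
a = 2: 2+2=4, 2+3=5, 2+16=18
a = 5: 5+2=7, 5+3=8, 5+16=2
a = 9: 9+2=11, 9+3=12, 9+16=6
a = 10: 10+2=12, 10+3=13, 10+16=7
Distinct residues collected: {2, 3, 4, 5, 6, 7, 8, 11, 12, 13, 16, 18}
|A + B| = 12 (out of 19 total residues).

A + B = {2, 3, 4, 5, 6, 7, 8, 11, 12, 13, 16, 18}


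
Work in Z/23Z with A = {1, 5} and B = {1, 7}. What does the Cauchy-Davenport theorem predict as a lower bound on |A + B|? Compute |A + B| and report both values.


Cauchy-Davenport: |A + B| ≥ min(p, |A| + |B| - 1) for A, B nonempty in Z/pZ.
|A| = 2, |B| = 2, p = 23.
CD lower bound = min(23, 2 + 2 - 1) = min(23, 3) = 3.
Compute A + B mod 23 directly:
a = 1: 1+1=2, 1+7=8
a = 5: 5+1=6, 5+7=12
A + B = {2, 6, 8, 12}, so |A + B| = 4.
Verify: 4 ≥ 3? Yes ✓.

CD lower bound = 3, actual |A + B| = 4.


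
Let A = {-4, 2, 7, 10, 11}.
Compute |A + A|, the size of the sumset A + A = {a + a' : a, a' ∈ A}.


A + A = {a + a' : a, a' ∈ A}; |A| = 5.
General bounds: 2|A| - 1 ≤ |A + A| ≤ |A|(|A|+1)/2, i.e. 9 ≤ |A + A| ≤ 15.
Lower bound 2|A|-1 is attained iff A is an arithmetic progression.
Enumerate sums a + a' for a ≤ a' (symmetric, so this suffices):
a = -4: -4+-4=-8, -4+2=-2, -4+7=3, -4+10=6, -4+11=7
a = 2: 2+2=4, 2+7=9, 2+10=12, 2+11=13
a = 7: 7+7=14, 7+10=17, 7+11=18
a = 10: 10+10=20, 10+11=21
a = 11: 11+11=22
Distinct sums: {-8, -2, 3, 4, 6, 7, 9, 12, 13, 14, 17, 18, 20, 21, 22}
|A + A| = 15

|A + A| = 15


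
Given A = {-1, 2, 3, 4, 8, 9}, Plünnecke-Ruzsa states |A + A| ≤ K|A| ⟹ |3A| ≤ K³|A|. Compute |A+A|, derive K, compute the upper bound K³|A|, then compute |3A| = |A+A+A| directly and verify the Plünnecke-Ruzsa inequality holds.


|A| = 6.
Step 1: Compute A + A by enumerating all 36 pairs.
A + A = {-2, 1, 2, 3, 4, 5, 6, 7, 8, 10, 11, 12, 13, 16, 17, 18}, so |A + A| = 16.
Step 2: Doubling constant K = |A + A|/|A| = 16/6 = 16/6 ≈ 2.6667.
Step 3: Plünnecke-Ruzsa gives |3A| ≤ K³·|A| = (2.6667)³ · 6 ≈ 113.7778.
Step 4: Compute 3A = A + A + A directly by enumerating all triples (a,b,c) ∈ A³; |3A| = 28.
Step 5: Check 28 ≤ 113.7778? Yes ✓.

K = 16/6, Plünnecke-Ruzsa bound K³|A| ≈ 113.7778, |3A| = 28, inequality holds.


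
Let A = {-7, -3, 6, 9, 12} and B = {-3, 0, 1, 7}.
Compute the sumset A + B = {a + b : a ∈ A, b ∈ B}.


A + B = {a + b : a ∈ A, b ∈ B}.
Enumerate all |A|·|B| = 5·4 = 20 pairs (a, b) and collect distinct sums.
a = -7: -7+-3=-10, -7+0=-7, -7+1=-6, -7+7=0
a = -3: -3+-3=-6, -3+0=-3, -3+1=-2, -3+7=4
a = 6: 6+-3=3, 6+0=6, 6+1=7, 6+7=13
a = 9: 9+-3=6, 9+0=9, 9+1=10, 9+7=16
a = 12: 12+-3=9, 12+0=12, 12+1=13, 12+7=19
Collecting distinct sums: A + B = {-10, -7, -6, -3, -2, 0, 3, 4, 6, 7, 9, 10, 12, 13, 16, 19}
|A + B| = 16

A + B = {-10, -7, -6, -3, -2, 0, 3, 4, 6, 7, 9, 10, 12, 13, 16, 19}


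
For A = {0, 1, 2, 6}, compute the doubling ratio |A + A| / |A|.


|A| = 4.
Compute A + A by enumerating all 16 pairs.
A + A = {0, 1, 2, 3, 4, 6, 7, 8, 12}, so |A + A| = 9.
K = |A + A| / |A| = 9/4 (already in lowest terms) ≈ 2.2500.
Reference: AP of size 4 gives K = 7/4 ≈ 1.7500; a fully generic set of size 4 gives K ≈ 2.5000.

|A| = 4, |A + A| = 9, K = 9/4.


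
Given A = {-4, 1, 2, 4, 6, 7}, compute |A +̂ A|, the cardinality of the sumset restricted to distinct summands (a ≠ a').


Restricted sumset: A +̂ A = {a + a' : a ∈ A, a' ∈ A, a ≠ a'}.
Equivalently, take A + A and drop any sum 2a that is achievable ONLY as a + a for a ∈ A (i.e. sums representable only with equal summands).
Enumerate pairs (a, a') with a < a' (symmetric, so each unordered pair gives one sum; this covers all a ≠ a'):
  -4 + 1 = -3
  -4 + 2 = -2
  -4 + 4 = 0
  -4 + 6 = 2
  -4 + 7 = 3
  1 + 2 = 3
  1 + 4 = 5
  1 + 6 = 7
  1 + 7 = 8
  2 + 4 = 6
  2 + 6 = 8
  2 + 7 = 9
  4 + 6 = 10
  4 + 7 = 11
  6 + 7 = 13
Collected distinct sums: {-3, -2, 0, 2, 3, 5, 6, 7, 8, 9, 10, 11, 13}
|A +̂ A| = 13
(Reference bound: |A +̂ A| ≥ 2|A| - 3 for |A| ≥ 2, with |A| = 6 giving ≥ 9.)

|A +̂ A| = 13


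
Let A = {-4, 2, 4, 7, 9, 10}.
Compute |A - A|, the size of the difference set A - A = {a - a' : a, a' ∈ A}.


A - A = {a - a' : a, a' ∈ A}; |A| = 6.
Bounds: 2|A|-1 ≤ |A - A| ≤ |A|² - |A| + 1, i.e. 11 ≤ |A - A| ≤ 31.
Note: 0 ∈ A - A always (from a - a). The set is symmetric: if d ∈ A - A then -d ∈ A - A.
Enumerate nonzero differences d = a - a' with a > a' (then include -d):
Positive differences: {1, 2, 3, 5, 6, 7, 8, 11, 13, 14}
Full difference set: {0} ∪ (positive diffs) ∪ (negative diffs).
|A - A| = 1 + 2·10 = 21 (matches direct enumeration: 21).

|A - A| = 21


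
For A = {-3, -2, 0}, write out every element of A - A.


A - A = {a - a' : a, a' ∈ A}.
Compute a - a' for each ordered pair (a, a'):
a = -3: -3--3=0, -3--2=-1, -3-0=-3
a = -2: -2--3=1, -2--2=0, -2-0=-2
a = 0: 0--3=3, 0--2=2, 0-0=0
Collecting distinct values (and noting 0 appears from a-a):
A - A = {-3, -2, -1, 0, 1, 2, 3}
|A - A| = 7

A - A = {-3, -2, -1, 0, 1, 2, 3}


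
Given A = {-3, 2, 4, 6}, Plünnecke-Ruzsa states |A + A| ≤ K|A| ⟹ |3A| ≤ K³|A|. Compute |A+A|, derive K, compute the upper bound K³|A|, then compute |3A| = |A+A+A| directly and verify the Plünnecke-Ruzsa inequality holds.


|A| = 4.
Step 1: Compute A + A by enumerating all 16 pairs.
A + A = {-6, -1, 1, 3, 4, 6, 8, 10, 12}, so |A + A| = 9.
Step 2: Doubling constant K = |A + A|/|A| = 9/4 = 9/4 ≈ 2.2500.
Step 3: Plünnecke-Ruzsa gives |3A| ≤ K³·|A| = (2.2500)³ · 4 ≈ 45.5625.
Step 4: Compute 3A = A + A + A directly by enumerating all triples (a,b,c) ∈ A³; |3A| = 16.
Step 5: Check 16 ≤ 45.5625? Yes ✓.

K = 9/4, Plünnecke-Ruzsa bound K³|A| ≈ 45.5625, |3A| = 16, inequality holds.


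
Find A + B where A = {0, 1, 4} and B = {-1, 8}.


A + B = {a + b : a ∈ A, b ∈ B}.
Enumerate all |A|·|B| = 3·2 = 6 pairs (a, b) and collect distinct sums.
a = 0: 0+-1=-1, 0+8=8
a = 1: 1+-1=0, 1+8=9
a = 4: 4+-1=3, 4+8=12
Collecting distinct sums: A + B = {-1, 0, 3, 8, 9, 12}
|A + B| = 6

A + B = {-1, 0, 3, 8, 9, 12}


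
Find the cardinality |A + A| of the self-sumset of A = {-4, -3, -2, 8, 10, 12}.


A + A = {a + a' : a, a' ∈ A}; |A| = 6.
General bounds: 2|A| - 1 ≤ |A + A| ≤ |A|(|A|+1)/2, i.e. 11 ≤ |A + A| ≤ 21.
Lower bound 2|A|-1 is attained iff A is an arithmetic progression.
Enumerate sums a + a' for a ≤ a' (symmetric, so this suffices):
a = -4: -4+-4=-8, -4+-3=-7, -4+-2=-6, -4+8=4, -4+10=6, -4+12=8
a = -3: -3+-3=-6, -3+-2=-5, -3+8=5, -3+10=7, -3+12=9
a = -2: -2+-2=-4, -2+8=6, -2+10=8, -2+12=10
a = 8: 8+8=16, 8+10=18, 8+12=20
a = 10: 10+10=20, 10+12=22
a = 12: 12+12=24
Distinct sums: {-8, -7, -6, -5, -4, 4, 5, 6, 7, 8, 9, 10, 16, 18, 20, 22, 24}
|A + A| = 17

|A + A| = 17


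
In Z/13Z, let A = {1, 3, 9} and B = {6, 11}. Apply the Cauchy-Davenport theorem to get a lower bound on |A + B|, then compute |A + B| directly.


Cauchy-Davenport: |A + B| ≥ min(p, |A| + |B| - 1) for A, B nonempty in Z/pZ.
|A| = 3, |B| = 2, p = 13.
CD lower bound = min(13, 3 + 2 - 1) = min(13, 4) = 4.
Compute A + B mod 13 directly:
a = 1: 1+6=7, 1+11=12
a = 3: 3+6=9, 3+11=1
a = 9: 9+6=2, 9+11=7
A + B = {1, 2, 7, 9, 12}, so |A + B| = 5.
Verify: 5 ≥ 4? Yes ✓.

CD lower bound = 4, actual |A + B| = 5.


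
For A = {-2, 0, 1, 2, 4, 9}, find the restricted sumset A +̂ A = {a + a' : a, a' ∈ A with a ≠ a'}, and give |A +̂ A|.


Restricted sumset: A +̂ A = {a + a' : a ∈ A, a' ∈ A, a ≠ a'}.
Equivalently, take A + A and drop any sum 2a that is achievable ONLY as a + a for a ∈ A (i.e. sums representable only with equal summands).
Enumerate pairs (a, a') with a < a' (symmetric, so each unordered pair gives one sum; this covers all a ≠ a'):
  -2 + 0 = -2
  -2 + 1 = -1
  -2 + 2 = 0
  -2 + 4 = 2
  -2 + 9 = 7
  0 + 1 = 1
  0 + 2 = 2
  0 + 4 = 4
  0 + 9 = 9
  1 + 2 = 3
  1 + 4 = 5
  1 + 9 = 10
  2 + 4 = 6
  2 + 9 = 11
  4 + 9 = 13
Collected distinct sums: {-2, -1, 0, 1, 2, 3, 4, 5, 6, 7, 9, 10, 11, 13}
|A +̂ A| = 14
(Reference bound: |A +̂ A| ≥ 2|A| - 3 for |A| ≥ 2, with |A| = 6 giving ≥ 9.)

|A +̂ A| = 14


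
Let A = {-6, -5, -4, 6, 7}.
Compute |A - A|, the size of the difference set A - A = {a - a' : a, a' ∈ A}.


A - A = {a - a' : a, a' ∈ A}; |A| = 5.
Bounds: 2|A|-1 ≤ |A - A| ≤ |A|² - |A| + 1, i.e. 9 ≤ |A - A| ≤ 21.
Note: 0 ∈ A - A always (from a - a). The set is symmetric: if d ∈ A - A then -d ∈ A - A.
Enumerate nonzero differences d = a - a' with a > a' (then include -d):
Positive differences: {1, 2, 10, 11, 12, 13}
Full difference set: {0} ∪ (positive diffs) ∪ (negative diffs).
|A - A| = 1 + 2·6 = 13 (matches direct enumeration: 13).

|A - A| = 13


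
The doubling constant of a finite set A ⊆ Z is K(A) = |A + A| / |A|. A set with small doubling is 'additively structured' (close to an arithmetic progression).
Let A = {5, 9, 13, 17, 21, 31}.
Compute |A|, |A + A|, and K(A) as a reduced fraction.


|A| = 6.
Compute A + A by enumerating all 36 pairs.
A + A = {10, 14, 18, 22, 26, 30, 34, 36, 38, 40, 42, 44, 48, 52, 62}, so |A + A| = 15.
K = |A + A| / |A| = 15/6 = 5/2 ≈ 2.5000.
Reference: AP of size 6 gives K = 11/6 ≈ 1.8333; a fully generic set of size 6 gives K ≈ 3.5000.

|A| = 6, |A + A| = 15, K = 15/6 = 5/2.


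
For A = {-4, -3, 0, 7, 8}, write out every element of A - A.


A - A = {a - a' : a, a' ∈ A}.
Compute a - a' for each ordered pair (a, a'):
a = -4: -4--4=0, -4--3=-1, -4-0=-4, -4-7=-11, -4-8=-12
a = -3: -3--4=1, -3--3=0, -3-0=-3, -3-7=-10, -3-8=-11
a = 0: 0--4=4, 0--3=3, 0-0=0, 0-7=-7, 0-8=-8
a = 7: 7--4=11, 7--3=10, 7-0=7, 7-7=0, 7-8=-1
a = 8: 8--4=12, 8--3=11, 8-0=8, 8-7=1, 8-8=0
Collecting distinct values (and noting 0 appears from a-a):
A - A = {-12, -11, -10, -8, -7, -4, -3, -1, 0, 1, 3, 4, 7, 8, 10, 11, 12}
|A - A| = 17

A - A = {-12, -11, -10, -8, -7, -4, -3, -1, 0, 1, 3, 4, 7, 8, 10, 11, 12}


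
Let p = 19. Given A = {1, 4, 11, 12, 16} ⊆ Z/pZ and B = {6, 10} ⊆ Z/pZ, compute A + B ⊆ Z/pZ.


Work in Z/19Z: reduce every sum a + b modulo 19.
Enumerate all 10 pairs:
a = 1: 1+6=7, 1+10=11
a = 4: 4+6=10, 4+10=14
a = 11: 11+6=17, 11+10=2
a = 12: 12+6=18, 12+10=3
a = 16: 16+6=3, 16+10=7
Distinct residues collected: {2, 3, 7, 10, 11, 14, 17, 18}
|A + B| = 8 (out of 19 total residues).

A + B = {2, 3, 7, 10, 11, 14, 17, 18}


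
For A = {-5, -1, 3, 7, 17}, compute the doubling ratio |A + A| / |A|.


|A| = 5.
Compute A + A by enumerating all 25 pairs.
A + A = {-10, -6, -2, 2, 6, 10, 12, 14, 16, 20, 24, 34}, so |A + A| = 12.
K = |A + A| / |A| = 12/5 (already in lowest terms) ≈ 2.4000.
Reference: AP of size 5 gives K = 9/5 ≈ 1.8000; a fully generic set of size 5 gives K ≈ 3.0000.

|A| = 5, |A + A| = 12, K = 12/5.


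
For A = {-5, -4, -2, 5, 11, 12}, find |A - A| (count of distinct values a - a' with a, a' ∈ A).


A - A = {a - a' : a, a' ∈ A}; |A| = 6.
Bounds: 2|A|-1 ≤ |A - A| ≤ |A|² - |A| + 1, i.e. 11 ≤ |A - A| ≤ 31.
Note: 0 ∈ A - A always (from a - a). The set is symmetric: if d ∈ A - A then -d ∈ A - A.
Enumerate nonzero differences d = a - a' with a > a' (then include -d):
Positive differences: {1, 2, 3, 6, 7, 9, 10, 13, 14, 15, 16, 17}
Full difference set: {0} ∪ (positive diffs) ∪ (negative diffs).
|A - A| = 1 + 2·12 = 25 (matches direct enumeration: 25).

|A - A| = 25


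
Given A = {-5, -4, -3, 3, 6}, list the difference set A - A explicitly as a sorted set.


A - A = {a - a' : a, a' ∈ A}.
Compute a - a' for each ordered pair (a, a'):
a = -5: -5--5=0, -5--4=-1, -5--3=-2, -5-3=-8, -5-6=-11
a = -4: -4--5=1, -4--4=0, -4--3=-1, -4-3=-7, -4-6=-10
a = -3: -3--5=2, -3--4=1, -3--3=0, -3-3=-6, -3-6=-9
a = 3: 3--5=8, 3--4=7, 3--3=6, 3-3=0, 3-6=-3
a = 6: 6--5=11, 6--4=10, 6--3=9, 6-3=3, 6-6=0
Collecting distinct values (and noting 0 appears from a-a):
A - A = {-11, -10, -9, -8, -7, -6, -3, -2, -1, 0, 1, 2, 3, 6, 7, 8, 9, 10, 11}
|A - A| = 19

A - A = {-11, -10, -9, -8, -7, -6, -3, -2, -1, 0, 1, 2, 3, 6, 7, 8, 9, 10, 11}


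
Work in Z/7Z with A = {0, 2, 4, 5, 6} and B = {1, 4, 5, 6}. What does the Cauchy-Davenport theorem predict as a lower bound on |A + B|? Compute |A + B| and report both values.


Cauchy-Davenport: |A + B| ≥ min(p, |A| + |B| - 1) for A, B nonempty in Z/pZ.
|A| = 5, |B| = 4, p = 7.
CD lower bound = min(7, 5 + 4 - 1) = min(7, 8) = 7.
Compute A + B mod 7 directly:
a = 0: 0+1=1, 0+4=4, 0+5=5, 0+6=6
a = 2: 2+1=3, 2+4=6, 2+5=0, 2+6=1
a = 4: 4+1=5, 4+4=1, 4+5=2, 4+6=3
a = 5: 5+1=6, 5+4=2, 5+5=3, 5+6=4
a = 6: 6+1=0, 6+4=3, 6+5=4, 6+6=5
A + B = {0, 1, 2, 3, 4, 5, 6}, so |A + B| = 7.
Verify: 7 ≥ 7? Yes ✓.

CD lower bound = 7, actual |A + B| = 7.
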